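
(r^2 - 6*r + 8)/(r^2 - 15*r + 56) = (r^2 - 6*r + 8)/(r^2 - 15*r + 56)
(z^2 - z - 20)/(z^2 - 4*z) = (z^2 - z - 20)/(z*(z - 4))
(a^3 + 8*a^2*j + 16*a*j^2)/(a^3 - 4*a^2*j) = (a^2 + 8*a*j + 16*j^2)/(a*(a - 4*j))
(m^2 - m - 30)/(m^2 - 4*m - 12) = (m + 5)/(m + 2)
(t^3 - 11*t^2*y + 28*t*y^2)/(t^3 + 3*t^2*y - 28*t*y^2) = (t - 7*y)/(t + 7*y)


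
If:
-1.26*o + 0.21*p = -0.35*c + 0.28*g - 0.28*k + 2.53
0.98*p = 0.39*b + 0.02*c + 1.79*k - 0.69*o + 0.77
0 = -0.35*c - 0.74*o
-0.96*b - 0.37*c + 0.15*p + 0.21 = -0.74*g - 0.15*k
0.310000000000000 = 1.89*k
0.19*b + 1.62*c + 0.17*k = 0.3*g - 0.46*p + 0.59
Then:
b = -8.26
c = -0.02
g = -10.59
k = 0.16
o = 0.01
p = -2.21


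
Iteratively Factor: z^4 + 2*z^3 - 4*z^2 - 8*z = (z + 2)*(z^3 - 4*z) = (z + 2)^2*(z^2 - 2*z) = (z - 2)*(z + 2)^2*(z)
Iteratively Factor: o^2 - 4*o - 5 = (o - 5)*(o + 1)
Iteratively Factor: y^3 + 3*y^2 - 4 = (y + 2)*(y^2 + y - 2) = (y - 1)*(y + 2)*(y + 2)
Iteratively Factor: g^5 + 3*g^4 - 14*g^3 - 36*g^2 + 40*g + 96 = (g - 2)*(g^4 + 5*g^3 - 4*g^2 - 44*g - 48) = (g - 2)*(g + 2)*(g^3 + 3*g^2 - 10*g - 24) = (g - 2)*(g + 2)^2*(g^2 + g - 12) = (g - 3)*(g - 2)*(g + 2)^2*(g + 4)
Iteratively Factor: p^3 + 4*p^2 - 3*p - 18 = (p + 3)*(p^2 + p - 6) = (p + 3)^2*(p - 2)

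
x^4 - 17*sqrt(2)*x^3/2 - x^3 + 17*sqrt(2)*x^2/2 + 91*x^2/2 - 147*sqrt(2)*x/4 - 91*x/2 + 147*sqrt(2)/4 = (x - 1)*(x - 7*sqrt(2)/2)^2*(x - 3*sqrt(2)/2)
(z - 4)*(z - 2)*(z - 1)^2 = z^4 - 8*z^3 + 21*z^2 - 22*z + 8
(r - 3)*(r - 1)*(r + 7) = r^3 + 3*r^2 - 25*r + 21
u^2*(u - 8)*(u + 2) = u^4 - 6*u^3 - 16*u^2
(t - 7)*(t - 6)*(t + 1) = t^3 - 12*t^2 + 29*t + 42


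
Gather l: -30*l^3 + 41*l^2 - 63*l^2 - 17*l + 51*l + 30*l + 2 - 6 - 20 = -30*l^3 - 22*l^2 + 64*l - 24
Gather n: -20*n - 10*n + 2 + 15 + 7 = 24 - 30*n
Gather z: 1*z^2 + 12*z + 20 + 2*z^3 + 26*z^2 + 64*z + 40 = 2*z^3 + 27*z^2 + 76*z + 60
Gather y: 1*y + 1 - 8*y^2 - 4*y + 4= -8*y^2 - 3*y + 5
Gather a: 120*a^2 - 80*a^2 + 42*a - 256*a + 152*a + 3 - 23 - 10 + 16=40*a^2 - 62*a - 14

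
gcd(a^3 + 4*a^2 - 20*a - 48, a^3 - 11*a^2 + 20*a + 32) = a - 4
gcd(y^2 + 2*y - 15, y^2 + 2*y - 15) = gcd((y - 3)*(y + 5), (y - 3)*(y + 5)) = y^2 + 2*y - 15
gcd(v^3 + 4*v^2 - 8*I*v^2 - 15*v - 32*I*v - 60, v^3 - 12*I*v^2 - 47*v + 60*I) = v^2 - 8*I*v - 15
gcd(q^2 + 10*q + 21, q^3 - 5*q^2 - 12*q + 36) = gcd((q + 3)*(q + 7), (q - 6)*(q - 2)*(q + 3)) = q + 3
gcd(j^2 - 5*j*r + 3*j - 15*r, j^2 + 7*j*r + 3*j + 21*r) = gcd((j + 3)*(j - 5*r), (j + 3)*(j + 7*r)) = j + 3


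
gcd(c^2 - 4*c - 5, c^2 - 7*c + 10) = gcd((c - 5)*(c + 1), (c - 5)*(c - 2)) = c - 5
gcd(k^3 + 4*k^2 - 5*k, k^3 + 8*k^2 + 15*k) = k^2 + 5*k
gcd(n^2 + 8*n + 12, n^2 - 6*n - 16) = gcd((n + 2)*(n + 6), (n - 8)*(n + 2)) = n + 2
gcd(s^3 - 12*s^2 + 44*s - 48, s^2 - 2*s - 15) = 1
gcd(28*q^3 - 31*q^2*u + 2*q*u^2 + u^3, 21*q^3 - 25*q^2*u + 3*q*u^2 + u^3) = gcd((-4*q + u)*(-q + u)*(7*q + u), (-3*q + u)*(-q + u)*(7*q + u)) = 7*q^2 - 6*q*u - u^2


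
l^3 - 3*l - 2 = (l - 2)*(l + 1)^2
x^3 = x^3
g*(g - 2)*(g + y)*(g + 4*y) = g^4 + 5*g^3*y - 2*g^3 + 4*g^2*y^2 - 10*g^2*y - 8*g*y^2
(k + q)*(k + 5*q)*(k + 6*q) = k^3 + 12*k^2*q + 41*k*q^2 + 30*q^3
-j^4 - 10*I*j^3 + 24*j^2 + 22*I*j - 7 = (j + I)*(j + 7*I)*(-I*j + 1)^2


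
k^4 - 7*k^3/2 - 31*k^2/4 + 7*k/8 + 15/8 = (k - 5)*(k - 1/2)*(k + 1/2)*(k + 3/2)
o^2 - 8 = (o - 2*sqrt(2))*(o + 2*sqrt(2))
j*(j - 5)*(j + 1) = j^3 - 4*j^2 - 5*j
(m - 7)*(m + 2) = m^2 - 5*m - 14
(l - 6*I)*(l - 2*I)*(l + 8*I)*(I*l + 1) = I*l^4 + l^3 + 52*I*l^2 + 148*l - 96*I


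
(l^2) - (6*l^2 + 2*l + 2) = -5*l^2 - 2*l - 2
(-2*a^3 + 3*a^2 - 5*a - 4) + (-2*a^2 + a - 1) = -2*a^3 + a^2 - 4*a - 5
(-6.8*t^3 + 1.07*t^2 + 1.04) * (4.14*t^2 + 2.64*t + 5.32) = -28.152*t^5 - 13.5222*t^4 - 33.3512*t^3 + 9.998*t^2 + 2.7456*t + 5.5328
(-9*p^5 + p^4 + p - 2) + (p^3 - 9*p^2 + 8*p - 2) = -9*p^5 + p^4 + p^3 - 9*p^2 + 9*p - 4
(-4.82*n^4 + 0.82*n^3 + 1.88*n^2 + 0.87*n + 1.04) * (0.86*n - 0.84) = -4.1452*n^5 + 4.754*n^4 + 0.928*n^3 - 0.831*n^2 + 0.1636*n - 0.8736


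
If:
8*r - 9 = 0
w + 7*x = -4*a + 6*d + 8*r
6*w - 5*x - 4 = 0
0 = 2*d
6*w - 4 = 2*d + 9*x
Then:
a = 25/12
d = 0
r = 9/8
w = 2/3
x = 0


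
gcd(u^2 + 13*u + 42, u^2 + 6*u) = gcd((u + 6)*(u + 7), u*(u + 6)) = u + 6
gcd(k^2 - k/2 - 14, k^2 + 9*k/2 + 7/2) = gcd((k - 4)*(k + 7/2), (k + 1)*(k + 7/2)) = k + 7/2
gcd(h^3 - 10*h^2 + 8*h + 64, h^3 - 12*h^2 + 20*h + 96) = h^2 - 6*h - 16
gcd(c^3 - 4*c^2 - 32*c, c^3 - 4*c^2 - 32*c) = c^3 - 4*c^2 - 32*c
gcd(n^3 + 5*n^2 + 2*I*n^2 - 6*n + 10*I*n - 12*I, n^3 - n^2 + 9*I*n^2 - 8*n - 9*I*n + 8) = n - 1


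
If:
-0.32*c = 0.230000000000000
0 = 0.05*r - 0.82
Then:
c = -0.72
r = 16.40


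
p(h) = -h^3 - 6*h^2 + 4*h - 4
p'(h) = -3*h^2 - 12*h + 4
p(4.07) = -154.53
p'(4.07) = -94.53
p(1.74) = -20.47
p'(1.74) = -25.96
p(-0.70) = -9.40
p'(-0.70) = 10.93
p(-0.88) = -11.48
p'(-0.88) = 12.24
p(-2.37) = -33.87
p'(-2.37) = 15.59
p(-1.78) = -24.49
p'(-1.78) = 15.85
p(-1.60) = -21.66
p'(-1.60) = 15.52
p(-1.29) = -17.00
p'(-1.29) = 14.49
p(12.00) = -2548.00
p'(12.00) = -572.00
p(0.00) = -4.00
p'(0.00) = 4.00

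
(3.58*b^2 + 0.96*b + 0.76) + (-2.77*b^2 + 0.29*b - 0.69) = 0.81*b^2 + 1.25*b + 0.0700000000000001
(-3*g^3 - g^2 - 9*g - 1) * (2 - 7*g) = 21*g^4 + g^3 + 61*g^2 - 11*g - 2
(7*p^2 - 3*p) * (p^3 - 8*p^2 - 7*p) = 7*p^5 - 59*p^4 - 25*p^3 + 21*p^2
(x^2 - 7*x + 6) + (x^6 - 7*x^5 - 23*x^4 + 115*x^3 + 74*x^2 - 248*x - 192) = x^6 - 7*x^5 - 23*x^4 + 115*x^3 + 75*x^2 - 255*x - 186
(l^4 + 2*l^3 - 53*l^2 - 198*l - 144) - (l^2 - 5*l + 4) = l^4 + 2*l^3 - 54*l^2 - 193*l - 148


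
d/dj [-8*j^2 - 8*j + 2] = -16*j - 8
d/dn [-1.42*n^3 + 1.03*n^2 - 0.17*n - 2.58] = -4.26*n^2 + 2.06*n - 0.17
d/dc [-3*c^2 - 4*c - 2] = -6*c - 4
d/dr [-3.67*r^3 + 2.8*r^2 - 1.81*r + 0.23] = -11.01*r^2 + 5.6*r - 1.81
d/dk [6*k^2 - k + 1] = 12*k - 1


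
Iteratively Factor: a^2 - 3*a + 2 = (a - 1)*(a - 2)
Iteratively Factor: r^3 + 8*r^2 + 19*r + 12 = (r + 3)*(r^2 + 5*r + 4) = (r + 3)*(r + 4)*(r + 1)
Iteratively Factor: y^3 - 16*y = (y - 4)*(y^2 + 4*y) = y*(y - 4)*(y + 4)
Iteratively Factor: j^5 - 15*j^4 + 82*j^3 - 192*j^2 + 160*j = (j - 4)*(j^4 - 11*j^3 + 38*j^2 - 40*j) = (j - 4)^2*(j^3 - 7*j^2 + 10*j) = j*(j - 4)^2*(j^2 - 7*j + 10) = j*(j - 5)*(j - 4)^2*(j - 2)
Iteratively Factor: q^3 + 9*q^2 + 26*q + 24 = (q + 2)*(q^2 + 7*q + 12) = (q + 2)*(q + 4)*(q + 3)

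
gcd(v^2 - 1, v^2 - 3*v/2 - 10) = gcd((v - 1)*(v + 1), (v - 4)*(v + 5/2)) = 1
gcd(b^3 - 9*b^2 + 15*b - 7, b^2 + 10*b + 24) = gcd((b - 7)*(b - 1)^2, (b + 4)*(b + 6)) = 1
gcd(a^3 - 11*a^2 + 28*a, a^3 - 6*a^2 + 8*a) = a^2 - 4*a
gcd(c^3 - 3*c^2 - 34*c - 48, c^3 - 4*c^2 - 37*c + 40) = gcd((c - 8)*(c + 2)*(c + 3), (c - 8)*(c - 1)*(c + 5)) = c - 8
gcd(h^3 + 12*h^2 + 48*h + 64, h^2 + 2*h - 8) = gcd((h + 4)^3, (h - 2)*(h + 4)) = h + 4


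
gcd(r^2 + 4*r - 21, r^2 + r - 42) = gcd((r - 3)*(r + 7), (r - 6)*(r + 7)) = r + 7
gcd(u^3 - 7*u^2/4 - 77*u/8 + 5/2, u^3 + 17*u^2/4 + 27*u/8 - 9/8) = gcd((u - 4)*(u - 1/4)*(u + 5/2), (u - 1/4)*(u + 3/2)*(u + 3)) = u - 1/4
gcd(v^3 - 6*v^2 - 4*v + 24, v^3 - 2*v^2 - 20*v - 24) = v^2 - 4*v - 12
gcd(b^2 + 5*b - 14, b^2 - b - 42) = 1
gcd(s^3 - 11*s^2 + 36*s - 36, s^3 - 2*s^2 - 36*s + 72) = s^2 - 8*s + 12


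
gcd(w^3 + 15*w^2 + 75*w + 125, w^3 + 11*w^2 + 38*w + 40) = w + 5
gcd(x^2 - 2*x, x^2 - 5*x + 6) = x - 2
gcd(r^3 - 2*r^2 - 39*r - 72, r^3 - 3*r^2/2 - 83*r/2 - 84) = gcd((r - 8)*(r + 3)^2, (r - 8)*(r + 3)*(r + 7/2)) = r^2 - 5*r - 24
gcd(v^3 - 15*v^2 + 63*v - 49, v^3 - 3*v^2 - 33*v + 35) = v^2 - 8*v + 7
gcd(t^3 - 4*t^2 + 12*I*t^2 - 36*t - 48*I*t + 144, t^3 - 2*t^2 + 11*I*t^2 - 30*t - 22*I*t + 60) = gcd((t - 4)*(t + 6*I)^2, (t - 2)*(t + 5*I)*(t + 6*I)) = t + 6*I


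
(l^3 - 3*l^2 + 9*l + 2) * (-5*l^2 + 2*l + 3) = -5*l^5 + 17*l^4 - 48*l^3 - l^2 + 31*l + 6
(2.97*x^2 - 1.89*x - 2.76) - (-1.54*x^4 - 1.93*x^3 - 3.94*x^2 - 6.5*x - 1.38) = 1.54*x^4 + 1.93*x^3 + 6.91*x^2 + 4.61*x - 1.38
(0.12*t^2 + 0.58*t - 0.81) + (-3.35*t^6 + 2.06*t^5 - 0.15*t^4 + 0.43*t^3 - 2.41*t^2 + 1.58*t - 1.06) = -3.35*t^6 + 2.06*t^5 - 0.15*t^4 + 0.43*t^3 - 2.29*t^2 + 2.16*t - 1.87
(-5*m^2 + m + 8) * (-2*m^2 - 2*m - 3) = 10*m^4 + 8*m^3 - 3*m^2 - 19*m - 24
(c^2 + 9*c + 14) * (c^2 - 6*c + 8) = c^4 + 3*c^3 - 32*c^2 - 12*c + 112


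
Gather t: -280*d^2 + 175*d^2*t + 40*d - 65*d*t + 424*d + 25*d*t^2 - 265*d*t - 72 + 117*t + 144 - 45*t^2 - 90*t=-280*d^2 + 464*d + t^2*(25*d - 45) + t*(175*d^2 - 330*d + 27) + 72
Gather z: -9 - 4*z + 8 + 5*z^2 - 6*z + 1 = 5*z^2 - 10*z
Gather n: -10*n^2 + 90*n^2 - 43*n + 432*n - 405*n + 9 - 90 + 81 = 80*n^2 - 16*n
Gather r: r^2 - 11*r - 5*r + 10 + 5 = r^2 - 16*r + 15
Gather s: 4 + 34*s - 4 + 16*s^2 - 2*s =16*s^2 + 32*s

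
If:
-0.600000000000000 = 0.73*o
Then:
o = -0.82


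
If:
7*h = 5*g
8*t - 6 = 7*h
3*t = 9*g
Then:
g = 6/19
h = 30/133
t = 18/19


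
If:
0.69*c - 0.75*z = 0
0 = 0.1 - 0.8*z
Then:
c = 0.14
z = 0.12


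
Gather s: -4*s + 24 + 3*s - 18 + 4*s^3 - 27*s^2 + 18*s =4*s^3 - 27*s^2 + 17*s + 6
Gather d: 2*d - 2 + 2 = 2*d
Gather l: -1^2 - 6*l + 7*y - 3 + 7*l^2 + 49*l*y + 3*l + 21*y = 7*l^2 + l*(49*y - 3) + 28*y - 4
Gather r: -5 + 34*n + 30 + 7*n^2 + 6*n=7*n^2 + 40*n + 25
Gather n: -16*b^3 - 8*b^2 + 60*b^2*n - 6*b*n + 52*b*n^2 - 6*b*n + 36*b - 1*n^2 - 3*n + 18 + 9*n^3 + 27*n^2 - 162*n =-16*b^3 - 8*b^2 + 36*b + 9*n^3 + n^2*(52*b + 26) + n*(60*b^2 - 12*b - 165) + 18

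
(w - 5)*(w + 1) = w^2 - 4*w - 5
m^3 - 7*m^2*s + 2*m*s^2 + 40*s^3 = (m - 5*s)*(m - 4*s)*(m + 2*s)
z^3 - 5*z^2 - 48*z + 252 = (z - 6)^2*(z + 7)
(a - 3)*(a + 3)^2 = a^3 + 3*a^2 - 9*a - 27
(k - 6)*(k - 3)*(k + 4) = k^3 - 5*k^2 - 18*k + 72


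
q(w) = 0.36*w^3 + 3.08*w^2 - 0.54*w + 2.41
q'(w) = 1.08*w^2 + 6.16*w - 0.54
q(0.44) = 2.80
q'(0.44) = 2.38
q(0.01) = 2.40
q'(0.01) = -0.48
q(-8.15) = 16.51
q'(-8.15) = 20.99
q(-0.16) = 2.57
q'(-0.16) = -1.50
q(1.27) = 7.43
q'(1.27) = 9.03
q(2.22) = 20.33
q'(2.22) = 18.46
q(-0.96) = 5.45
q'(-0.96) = -5.46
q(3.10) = 41.06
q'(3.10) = 28.93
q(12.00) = 1061.53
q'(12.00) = 228.90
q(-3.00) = 22.03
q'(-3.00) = -9.30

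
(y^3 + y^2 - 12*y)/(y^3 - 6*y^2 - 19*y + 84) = y/(y - 7)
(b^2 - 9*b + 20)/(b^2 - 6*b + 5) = (b - 4)/(b - 1)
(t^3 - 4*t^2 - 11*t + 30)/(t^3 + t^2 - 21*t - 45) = (t - 2)/(t + 3)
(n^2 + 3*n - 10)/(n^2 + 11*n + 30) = (n - 2)/(n + 6)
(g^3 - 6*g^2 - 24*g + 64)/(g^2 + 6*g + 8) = (g^2 - 10*g + 16)/(g + 2)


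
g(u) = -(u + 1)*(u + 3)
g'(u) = -2*u - 4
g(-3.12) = -0.25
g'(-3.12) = 2.24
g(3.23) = -26.35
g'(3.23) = -10.46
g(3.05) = -24.50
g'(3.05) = -10.10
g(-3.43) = -1.04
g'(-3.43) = 2.86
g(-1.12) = 0.23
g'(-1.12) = -1.76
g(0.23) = -3.97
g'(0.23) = -4.46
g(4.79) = -45.10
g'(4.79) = -13.58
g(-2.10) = 0.99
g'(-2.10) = 0.20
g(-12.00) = -99.00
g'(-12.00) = 20.00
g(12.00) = -195.00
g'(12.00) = -28.00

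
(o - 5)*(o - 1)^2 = o^3 - 7*o^2 + 11*o - 5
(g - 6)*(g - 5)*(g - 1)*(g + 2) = g^4 - 10*g^3 + 17*g^2 + 52*g - 60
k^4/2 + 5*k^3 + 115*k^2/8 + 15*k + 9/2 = (k/2 + 1)*(k + 1/2)*(k + 3/2)*(k + 6)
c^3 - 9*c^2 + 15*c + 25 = (c - 5)^2*(c + 1)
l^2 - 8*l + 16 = (l - 4)^2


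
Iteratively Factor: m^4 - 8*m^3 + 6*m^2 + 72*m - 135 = (m + 3)*(m^3 - 11*m^2 + 39*m - 45) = (m - 5)*(m + 3)*(m^2 - 6*m + 9) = (m - 5)*(m - 3)*(m + 3)*(m - 3)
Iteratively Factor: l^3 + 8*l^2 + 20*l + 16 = (l + 2)*(l^2 + 6*l + 8) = (l + 2)^2*(l + 4)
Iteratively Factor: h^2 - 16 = (h - 4)*(h + 4)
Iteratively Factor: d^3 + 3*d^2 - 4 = (d - 1)*(d^2 + 4*d + 4) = (d - 1)*(d + 2)*(d + 2)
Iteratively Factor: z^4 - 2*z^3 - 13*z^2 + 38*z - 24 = (z - 2)*(z^3 - 13*z + 12) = (z - 2)*(z + 4)*(z^2 - 4*z + 3) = (z - 2)*(z - 1)*(z + 4)*(z - 3)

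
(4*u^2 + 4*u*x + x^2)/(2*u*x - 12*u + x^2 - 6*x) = (2*u + x)/(x - 6)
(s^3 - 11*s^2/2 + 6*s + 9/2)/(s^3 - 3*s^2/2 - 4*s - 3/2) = (s - 3)/(s + 1)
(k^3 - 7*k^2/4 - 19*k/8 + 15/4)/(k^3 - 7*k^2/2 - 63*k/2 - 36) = (4*k^2 - 13*k + 10)/(4*(k^2 - 5*k - 24))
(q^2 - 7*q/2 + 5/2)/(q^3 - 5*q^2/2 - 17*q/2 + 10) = (2*q - 5)/(2*q^2 - 3*q - 20)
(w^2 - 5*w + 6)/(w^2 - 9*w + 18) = (w - 2)/(w - 6)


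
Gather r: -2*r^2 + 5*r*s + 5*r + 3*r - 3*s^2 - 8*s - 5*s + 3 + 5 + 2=-2*r^2 + r*(5*s + 8) - 3*s^2 - 13*s + 10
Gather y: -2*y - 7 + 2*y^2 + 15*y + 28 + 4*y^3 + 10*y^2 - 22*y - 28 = 4*y^3 + 12*y^2 - 9*y - 7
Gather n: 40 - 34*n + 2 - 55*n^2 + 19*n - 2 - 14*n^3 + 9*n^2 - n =-14*n^3 - 46*n^2 - 16*n + 40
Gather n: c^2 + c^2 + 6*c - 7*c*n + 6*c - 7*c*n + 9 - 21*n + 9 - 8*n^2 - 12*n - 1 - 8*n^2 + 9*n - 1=2*c^2 + 12*c - 16*n^2 + n*(-14*c - 24) + 16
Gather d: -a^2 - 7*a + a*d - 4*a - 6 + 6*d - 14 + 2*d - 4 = -a^2 - 11*a + d*(a + 8) - 24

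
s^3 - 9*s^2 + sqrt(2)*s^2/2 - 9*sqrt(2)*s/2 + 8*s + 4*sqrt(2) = (s - 8)*(s - 1)*(s + sqrt(2)/2)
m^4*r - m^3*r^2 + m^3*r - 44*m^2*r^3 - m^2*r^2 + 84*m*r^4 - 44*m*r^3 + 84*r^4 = (m - 6*r)*(m - 2*r)*(m + 7*r)*(m*r + r)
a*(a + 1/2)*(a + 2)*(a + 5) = a^4 + 15*a^3/2 + 27*a^2/2 + 5*a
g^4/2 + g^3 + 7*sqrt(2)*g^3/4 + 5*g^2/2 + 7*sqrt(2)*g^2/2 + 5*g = g*(g/2 + 1)*(g + sqrt(2))*(g + 5*sqrt(2)/2)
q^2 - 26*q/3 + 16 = (q - 6)*(q - 8/3)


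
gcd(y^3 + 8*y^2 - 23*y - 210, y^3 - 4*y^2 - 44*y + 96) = y + 6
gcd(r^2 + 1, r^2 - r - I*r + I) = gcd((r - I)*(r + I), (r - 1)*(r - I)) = r - I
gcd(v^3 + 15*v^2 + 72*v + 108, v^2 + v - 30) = v + 6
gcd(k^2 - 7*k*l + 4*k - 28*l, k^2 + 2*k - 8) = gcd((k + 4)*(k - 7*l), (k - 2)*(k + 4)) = k + 4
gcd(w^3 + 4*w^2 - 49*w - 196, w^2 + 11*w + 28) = w^2 + 11*w + 28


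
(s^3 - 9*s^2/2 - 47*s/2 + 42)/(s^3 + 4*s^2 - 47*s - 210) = (s^2 + 5*s/2 - 6)/(s^2 + 11*s + 30)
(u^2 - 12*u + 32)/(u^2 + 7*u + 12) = (u^2 - 12*u + 32)/(u^2 + 7*u + 12)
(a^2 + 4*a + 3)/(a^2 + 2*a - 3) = (a + 1)/(a - 1)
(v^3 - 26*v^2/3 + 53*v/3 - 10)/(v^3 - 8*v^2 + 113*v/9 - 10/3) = 3*(v - 1)/(3*v - 1)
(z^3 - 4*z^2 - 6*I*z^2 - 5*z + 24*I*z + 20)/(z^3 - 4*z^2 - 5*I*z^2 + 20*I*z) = (z - I)/z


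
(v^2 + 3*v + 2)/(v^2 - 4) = (v + 1)/(v - 2)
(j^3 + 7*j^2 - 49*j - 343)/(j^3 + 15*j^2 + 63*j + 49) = (j - 7)/(j + 1)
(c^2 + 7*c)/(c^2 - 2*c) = (c + 7)/(c - 2)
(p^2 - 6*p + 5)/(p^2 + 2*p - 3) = (p - 5)/(p + 3)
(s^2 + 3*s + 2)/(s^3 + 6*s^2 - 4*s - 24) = (s + 1)/(s^2 + 4*s - 12)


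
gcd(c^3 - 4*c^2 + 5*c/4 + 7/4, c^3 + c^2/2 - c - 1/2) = c^2 - c/2 - 1/2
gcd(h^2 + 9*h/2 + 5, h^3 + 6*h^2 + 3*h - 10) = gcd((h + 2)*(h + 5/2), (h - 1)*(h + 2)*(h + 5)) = h + 2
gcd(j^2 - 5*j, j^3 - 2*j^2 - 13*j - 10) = j - 5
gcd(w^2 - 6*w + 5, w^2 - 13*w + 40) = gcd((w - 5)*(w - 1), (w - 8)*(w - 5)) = w - 5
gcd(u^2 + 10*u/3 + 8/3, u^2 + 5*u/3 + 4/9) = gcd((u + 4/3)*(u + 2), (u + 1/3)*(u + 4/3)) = u + 4/3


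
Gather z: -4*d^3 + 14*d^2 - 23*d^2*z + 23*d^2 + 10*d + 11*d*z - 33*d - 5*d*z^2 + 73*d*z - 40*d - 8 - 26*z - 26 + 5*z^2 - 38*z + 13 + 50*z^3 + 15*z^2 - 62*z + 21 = -4*d^3 + 37*d^2 - 63*d + 50*z^3 + z^2*(20 - 5*d) + z*(-23*d^2 + 84*d - 126)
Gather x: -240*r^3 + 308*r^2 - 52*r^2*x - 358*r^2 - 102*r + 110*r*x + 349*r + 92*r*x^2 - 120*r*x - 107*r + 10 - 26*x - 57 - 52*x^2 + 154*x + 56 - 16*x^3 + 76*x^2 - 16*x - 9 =-240*r^3 - 50*r^2 + 140*r - 16*x^3 + x^2*(92*r + 24) + x*(-52*r^2 - 10*r + 112)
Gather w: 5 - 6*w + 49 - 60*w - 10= 44 - 66*w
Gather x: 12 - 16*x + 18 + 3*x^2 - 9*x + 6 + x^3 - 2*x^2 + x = x^3 + x^2 - 24*x + 36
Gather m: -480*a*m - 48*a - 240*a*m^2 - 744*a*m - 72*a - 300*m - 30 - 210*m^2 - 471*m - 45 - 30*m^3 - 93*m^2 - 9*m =-120*a - 30*m^3 + m^2*(-240*a - 303) + m*(-1224*a - 780) - 75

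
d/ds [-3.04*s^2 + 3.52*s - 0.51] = 3.52 - 6.08*s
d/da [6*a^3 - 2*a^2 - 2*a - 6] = 18*a^2 - 4*a - 2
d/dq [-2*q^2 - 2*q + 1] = -4*q - 2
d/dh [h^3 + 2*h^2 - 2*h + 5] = 3*h^2 + 4*h - 2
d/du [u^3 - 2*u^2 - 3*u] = 3*u^2 - 4*u - 3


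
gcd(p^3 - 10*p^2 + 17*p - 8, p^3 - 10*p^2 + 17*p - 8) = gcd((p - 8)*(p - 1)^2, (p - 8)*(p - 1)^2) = p^3 - 10*p^2 + 17*p - 8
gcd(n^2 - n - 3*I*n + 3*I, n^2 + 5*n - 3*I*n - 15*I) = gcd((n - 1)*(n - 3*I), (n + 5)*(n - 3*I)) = n - 3*I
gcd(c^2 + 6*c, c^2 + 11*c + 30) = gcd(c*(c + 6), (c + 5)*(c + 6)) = c + 6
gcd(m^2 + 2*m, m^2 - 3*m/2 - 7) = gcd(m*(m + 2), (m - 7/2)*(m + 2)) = m + 2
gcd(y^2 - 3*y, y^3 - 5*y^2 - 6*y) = y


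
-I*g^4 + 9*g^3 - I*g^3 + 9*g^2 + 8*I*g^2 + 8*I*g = g*(g + I)*(g + 8*I)*(-I*g - I)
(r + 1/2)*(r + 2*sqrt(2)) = r^2 + r/2 + 2*sqrt(2)*r + sqrt(2)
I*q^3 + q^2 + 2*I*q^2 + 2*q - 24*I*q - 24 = (q - 4)*(q + 6)*(I*q + 1)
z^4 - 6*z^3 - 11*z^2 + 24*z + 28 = (z - 7)*(z - 2)*(z + 1)*(z + 2)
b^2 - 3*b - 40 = (b - 8)*(b + 5)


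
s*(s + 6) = s^2 + 6*s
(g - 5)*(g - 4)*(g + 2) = g^3 - 7*g^2 + 2*g + 40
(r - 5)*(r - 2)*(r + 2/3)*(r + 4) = r^4 - 7*r^3/3 - 20*r^2 + 28*r + 80/3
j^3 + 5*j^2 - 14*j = j*(j - 2)*(j + 7)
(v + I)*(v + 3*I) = v^2 + 4*I*v - 3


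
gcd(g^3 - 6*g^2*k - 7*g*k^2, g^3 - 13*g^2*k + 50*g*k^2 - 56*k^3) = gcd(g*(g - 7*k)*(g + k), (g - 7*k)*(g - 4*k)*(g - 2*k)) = g - 7*k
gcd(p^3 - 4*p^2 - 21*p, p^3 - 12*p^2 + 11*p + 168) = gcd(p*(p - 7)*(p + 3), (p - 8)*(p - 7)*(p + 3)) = p^2 - 4*p - 21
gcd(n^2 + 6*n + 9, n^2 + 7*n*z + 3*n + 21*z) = n + 3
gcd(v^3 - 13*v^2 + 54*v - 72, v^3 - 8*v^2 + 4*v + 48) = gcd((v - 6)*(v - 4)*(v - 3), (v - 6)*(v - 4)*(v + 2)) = v^2 - 10*v + 24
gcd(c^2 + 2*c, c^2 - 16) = 1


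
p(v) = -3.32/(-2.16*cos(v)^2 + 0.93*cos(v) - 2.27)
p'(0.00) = 0.00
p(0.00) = 0.95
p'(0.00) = 0.00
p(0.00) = 0.95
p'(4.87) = 0.17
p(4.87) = 1.52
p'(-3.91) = -0.57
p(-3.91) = 0.82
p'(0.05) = 0.05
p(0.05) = 0.95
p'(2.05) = -0.86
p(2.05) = 1.05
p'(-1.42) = 0.19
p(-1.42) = 1.52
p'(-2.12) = 0.81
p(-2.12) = 0.99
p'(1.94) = -0.92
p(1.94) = 1.15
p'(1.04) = 0.65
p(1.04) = 1.41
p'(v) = -3.32*(-4.32*sin(v)*cos(v) + 0.93*sin(v))/(-2.16*cos(v)^2 + 0.93*cos(v) - 2.27)^2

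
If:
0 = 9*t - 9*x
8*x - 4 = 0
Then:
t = 1/2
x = 1/2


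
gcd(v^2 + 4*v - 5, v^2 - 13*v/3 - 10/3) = 1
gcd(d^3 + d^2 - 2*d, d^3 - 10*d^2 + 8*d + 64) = d + 2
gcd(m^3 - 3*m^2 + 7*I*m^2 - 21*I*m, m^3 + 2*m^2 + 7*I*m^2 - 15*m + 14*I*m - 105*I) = m^2 + m*(-3 + 7*I) - 21*I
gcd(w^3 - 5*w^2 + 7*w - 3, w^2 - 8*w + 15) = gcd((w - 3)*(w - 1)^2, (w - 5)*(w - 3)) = w - 3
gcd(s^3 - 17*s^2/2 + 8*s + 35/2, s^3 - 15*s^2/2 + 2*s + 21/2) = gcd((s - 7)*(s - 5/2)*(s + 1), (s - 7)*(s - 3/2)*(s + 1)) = s^2 - 6*s - 7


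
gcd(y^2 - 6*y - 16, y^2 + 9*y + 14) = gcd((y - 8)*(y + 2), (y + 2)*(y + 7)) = y + 2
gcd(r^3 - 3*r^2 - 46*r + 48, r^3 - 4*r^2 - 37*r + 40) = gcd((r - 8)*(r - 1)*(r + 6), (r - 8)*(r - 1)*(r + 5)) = r^2 - 9*r + 8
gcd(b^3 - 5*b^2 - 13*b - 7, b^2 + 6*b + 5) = b + 1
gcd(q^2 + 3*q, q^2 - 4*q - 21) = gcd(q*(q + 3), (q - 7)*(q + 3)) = q + 3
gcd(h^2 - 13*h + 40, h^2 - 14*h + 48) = h - 8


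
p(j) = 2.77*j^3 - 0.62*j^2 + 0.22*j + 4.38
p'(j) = 8.31*j^2 - 1.24*j + 0.22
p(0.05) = 4.39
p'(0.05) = 0.18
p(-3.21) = -94.34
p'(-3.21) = 89.83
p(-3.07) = -82.29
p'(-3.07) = 82.35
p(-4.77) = -311.41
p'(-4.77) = 195.21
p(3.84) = 152.93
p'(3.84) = 117.99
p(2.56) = 47.35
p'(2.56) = 51.51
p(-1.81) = -14.47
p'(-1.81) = 29.69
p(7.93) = 1348.47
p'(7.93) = 512.96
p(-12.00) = -4874.10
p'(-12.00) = 1211.74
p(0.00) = 4.38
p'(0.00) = 0.22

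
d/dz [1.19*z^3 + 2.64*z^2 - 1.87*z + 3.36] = 3.57*z^2 + 5.28*z - 1.87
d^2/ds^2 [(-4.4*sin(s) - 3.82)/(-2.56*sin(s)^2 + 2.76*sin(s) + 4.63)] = (-28.83584*sin(s)^5 - 131.227648*sin(s)^4 - 174.270464*sin(s)^3 - 3.77478400000001*sin(s)^2 + 105.463024*sin(s) + 36.300416)/(16.777216*sin(s)^6 - 54.263808*sin(s)^5 - 32.526336*sin(s)^4 + 175.257792*sin(s)^3 + 58.826928*sin(s)^2 - 177.497532*sin(s) - 99.252847)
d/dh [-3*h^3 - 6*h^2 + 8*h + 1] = -9*h^2 - 12*h + 8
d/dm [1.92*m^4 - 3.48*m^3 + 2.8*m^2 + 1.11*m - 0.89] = 7.68*m^3 - 10.44*m^2 + 5.6*m + 1.11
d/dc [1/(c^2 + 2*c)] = 2*(-c - 1)/(c^2*(c + 2)^2)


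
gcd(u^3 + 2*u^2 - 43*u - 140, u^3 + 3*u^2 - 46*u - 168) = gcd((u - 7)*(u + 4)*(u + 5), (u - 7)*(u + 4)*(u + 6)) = u^2 - 3*u - 28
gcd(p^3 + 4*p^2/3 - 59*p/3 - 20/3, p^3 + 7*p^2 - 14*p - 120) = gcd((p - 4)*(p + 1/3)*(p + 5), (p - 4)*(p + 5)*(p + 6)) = p^2 + p - 20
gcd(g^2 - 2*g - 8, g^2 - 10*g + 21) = 1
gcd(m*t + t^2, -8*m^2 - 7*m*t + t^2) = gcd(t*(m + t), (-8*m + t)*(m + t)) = m + t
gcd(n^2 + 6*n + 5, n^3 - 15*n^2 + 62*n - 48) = 1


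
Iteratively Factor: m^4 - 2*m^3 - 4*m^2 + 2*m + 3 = (m - 1)*(m^3 - m^2 - 5*m - 3) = (m - 1)*(m + 1)*(m^2 - 2*m - 3) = (m - 3)*(m - 1)*(m + 1)*(m + 1)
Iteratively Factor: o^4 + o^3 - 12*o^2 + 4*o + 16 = (o + 4)*(o^3 - 3*o^2 + 4) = (o + 1)*(o + 4)*(o^2 - 4*o + 4) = (o - 2)*(o + 1)*(o + 4)*(o - 2)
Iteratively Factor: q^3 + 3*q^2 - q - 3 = (q + 3)*(q^2 - 1) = (q + 1)*(q + 3)*(q - 1)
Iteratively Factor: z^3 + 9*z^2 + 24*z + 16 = (z + 1)*(z^2 + 8*z + 16) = (z + 1)*(z + 4)*(z + 4)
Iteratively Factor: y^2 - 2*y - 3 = (y - 3)*(y + 1)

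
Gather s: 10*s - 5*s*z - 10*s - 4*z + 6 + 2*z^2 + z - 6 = -5*s*z + 2*z^2 - 3*z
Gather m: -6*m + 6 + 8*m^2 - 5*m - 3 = 8*m^2 - 11*m + 3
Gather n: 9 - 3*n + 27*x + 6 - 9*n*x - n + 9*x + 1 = n*(-9*x - 4) + 36*x + 16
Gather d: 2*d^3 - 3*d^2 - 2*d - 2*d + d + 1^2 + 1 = 2*d^3 - 3*d^2 - 3*d + 2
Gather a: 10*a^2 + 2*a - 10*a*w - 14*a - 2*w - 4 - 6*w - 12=10*a^2 + a*(-10*w - 12) - 8*w - 16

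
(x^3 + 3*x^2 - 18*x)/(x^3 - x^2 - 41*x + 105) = x*(x + 6)/(x^2 + 2*x - 35)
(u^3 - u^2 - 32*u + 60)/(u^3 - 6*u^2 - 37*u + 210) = (u - 2)/(u - 7)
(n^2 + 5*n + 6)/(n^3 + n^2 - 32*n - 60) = (n + 3)/(n^2 - n - 30)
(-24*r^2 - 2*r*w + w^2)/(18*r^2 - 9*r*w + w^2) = (-4*r - w)/(3*r - w)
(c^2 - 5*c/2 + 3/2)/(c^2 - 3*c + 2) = (c - 3/2)/(c - 2)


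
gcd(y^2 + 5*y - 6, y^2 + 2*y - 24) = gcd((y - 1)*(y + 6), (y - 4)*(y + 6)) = y + 6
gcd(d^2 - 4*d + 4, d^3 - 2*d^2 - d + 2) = d - 2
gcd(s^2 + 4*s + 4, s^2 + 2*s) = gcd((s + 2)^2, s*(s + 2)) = s + 2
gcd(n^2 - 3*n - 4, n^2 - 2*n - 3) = n + 1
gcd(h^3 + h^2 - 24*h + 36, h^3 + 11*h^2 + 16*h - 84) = h^2 + 4*h - 12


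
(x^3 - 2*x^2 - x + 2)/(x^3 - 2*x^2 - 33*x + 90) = (x^3 - 2*x^2 - x + 2)/(x^3 - 2*x^2 - 33*x + 90)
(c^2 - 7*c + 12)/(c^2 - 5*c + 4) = (c - 3)/(c - 1)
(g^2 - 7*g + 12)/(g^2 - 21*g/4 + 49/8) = 8*(g^2 - 7*g + 12)/(8*g^2 - 42*g + 49)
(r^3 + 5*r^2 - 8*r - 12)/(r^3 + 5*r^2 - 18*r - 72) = (r^2 - r - 2)/(r^2 - r - 12)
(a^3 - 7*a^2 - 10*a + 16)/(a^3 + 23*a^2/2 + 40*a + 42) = 2*(a^2 - 9*a + 8)/(2*a^2 + 19*a + 42)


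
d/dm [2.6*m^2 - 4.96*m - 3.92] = 5.2*m - 4.96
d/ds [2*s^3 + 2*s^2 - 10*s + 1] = 6*s^2 + 4*s - 10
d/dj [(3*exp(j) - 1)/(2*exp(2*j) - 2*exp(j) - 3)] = (-6*exp(2*j) + 4*exp(j) - 11)*exp(j)/(4*exp(4*j) - 8*exp(3*j) - 8*exp(2*j) + 12*exp(j) + 9)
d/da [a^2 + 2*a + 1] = 2*a + 2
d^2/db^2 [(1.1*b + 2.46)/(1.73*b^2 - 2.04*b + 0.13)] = ((1.1*b + 2.46)*(3.46*b - 2.04)*(6.92*b - 4.08) - (11.418*b + 4.0236)*(1.73*b^2 - 2.04*b + 0.13))/(1.73*b^2 - 2.04*b + 0.13)^3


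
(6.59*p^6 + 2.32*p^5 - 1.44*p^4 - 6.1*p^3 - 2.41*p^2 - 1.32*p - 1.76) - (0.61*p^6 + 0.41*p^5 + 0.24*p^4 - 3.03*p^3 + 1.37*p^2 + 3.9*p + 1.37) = 5.98*p^6 + 1.91*p^5 - 1.68*p^4 - 3.07*p^3 - 3.78*p^2 - 5.22*p - 3.13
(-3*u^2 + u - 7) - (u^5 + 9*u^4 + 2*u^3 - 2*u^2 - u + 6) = -u^5 - 9*u^4 - 2*u^3 - u^2 + 2*u - 13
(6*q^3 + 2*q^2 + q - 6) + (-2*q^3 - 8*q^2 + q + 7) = 4*q^3 - 6*q^2 + 2*q + 1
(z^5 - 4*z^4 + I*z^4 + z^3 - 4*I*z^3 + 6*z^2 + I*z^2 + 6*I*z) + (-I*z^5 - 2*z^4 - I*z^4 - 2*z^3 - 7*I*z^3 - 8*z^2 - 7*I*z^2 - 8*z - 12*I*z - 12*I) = z^5 - I*z^5 - 6*z^4 - z^3 - 11*I*z^3 - 2*z^2 - 6*I*z^2 - 8*z - 6*I*z - 12*I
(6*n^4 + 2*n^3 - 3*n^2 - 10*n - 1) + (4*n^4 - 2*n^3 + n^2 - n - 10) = 10*n^4 - 2*n^2 - 11*n - 11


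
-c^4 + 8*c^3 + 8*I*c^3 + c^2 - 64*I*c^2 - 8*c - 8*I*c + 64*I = (c - 8)*(c - 8*I)*(I*c - I)*(I*c + I)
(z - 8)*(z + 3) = z^2 - 5*z - 24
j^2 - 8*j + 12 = (j - 6)*(j - 2)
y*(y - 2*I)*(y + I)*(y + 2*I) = y^4 + I*y^3 + 4*y^2 + 4*I*y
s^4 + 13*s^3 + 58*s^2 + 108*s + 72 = (s + 2)^2*(s + 3)*(s + 6)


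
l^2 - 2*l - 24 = (l - 6)*(l + 4)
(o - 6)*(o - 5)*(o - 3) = o^3 - 14*o^2 + 63*o - 90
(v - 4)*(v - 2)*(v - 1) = v^3 - 7*v^2 + 14*v - 8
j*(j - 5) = j^2 - 5*j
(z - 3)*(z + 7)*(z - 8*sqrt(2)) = z^3 - 8*sqrt(2)*z^2 + 4*z^2 - 32*sqrt(2)*z - 21*z + 168*sqrt(2)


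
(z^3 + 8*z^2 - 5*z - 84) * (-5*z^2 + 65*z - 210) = -5*z^5 + 25*z^4 + 335*z^3 - 1585*z^2 - 4410*z + 17640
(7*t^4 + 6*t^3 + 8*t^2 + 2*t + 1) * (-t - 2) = -7*t^5 - 20*t^4 - 20*t^3 - 18*t^2 - 5*t - 2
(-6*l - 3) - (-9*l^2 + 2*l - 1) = 9*l^2 - 8*l - 2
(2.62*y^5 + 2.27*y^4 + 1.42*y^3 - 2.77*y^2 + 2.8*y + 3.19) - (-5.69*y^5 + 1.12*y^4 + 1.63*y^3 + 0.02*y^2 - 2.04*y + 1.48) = 8.31*y^5 + 1.15*y^4 - 0.21*y^3 - 2.79*y^2 + 4.84*y + 1.71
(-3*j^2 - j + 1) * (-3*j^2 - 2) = 9*j^4 + 3*j^3 + 3*j^2 + 2*j - 2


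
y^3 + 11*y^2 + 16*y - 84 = (y - 2)*(y + 6)*(y + 7)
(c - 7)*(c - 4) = c^2 - 11*c + 28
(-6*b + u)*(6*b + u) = -36*b^2 + u^2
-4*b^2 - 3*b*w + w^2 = (-4*b + w)*(b + w)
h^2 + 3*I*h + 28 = (h - 4*I)*(h + 7*I)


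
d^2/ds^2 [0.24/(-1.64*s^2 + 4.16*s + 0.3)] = (-1.291008*s^2 + 3.274752*s + 0.24*(3.28*s - 4.16)*(6.56*s - 8.32) + 0.23616)/(-1.64*s^2 + 4.16*s + 0.3)^3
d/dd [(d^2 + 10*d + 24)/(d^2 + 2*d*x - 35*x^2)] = 2*((d + 5)*(d^2 + 2*d*x - 35*x^2) - (d + x)*(d^2 + 10*d + 24))/(d^2 + 2*d*x - 35*x^2)^2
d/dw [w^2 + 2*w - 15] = 2*w + 2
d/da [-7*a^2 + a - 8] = 1 - 14*a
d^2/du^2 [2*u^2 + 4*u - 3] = 4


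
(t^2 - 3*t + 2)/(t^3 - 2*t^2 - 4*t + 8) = (t - 1)/(t^2 - 4)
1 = 1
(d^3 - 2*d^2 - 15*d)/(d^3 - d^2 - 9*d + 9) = d*(d - 5)/(d^2 - 4*d + 3)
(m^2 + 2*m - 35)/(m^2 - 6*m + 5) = (m + 7)/(m - 1)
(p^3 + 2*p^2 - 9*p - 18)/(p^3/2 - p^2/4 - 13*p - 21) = 4*(p^2 - 9)/(2*p^2 - 5*p - 42)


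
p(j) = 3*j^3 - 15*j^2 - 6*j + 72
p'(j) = 9*j^2 - 30*j - 6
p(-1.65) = 27.59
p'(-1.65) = 68.00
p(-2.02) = -1.81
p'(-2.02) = 91.32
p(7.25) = 383.30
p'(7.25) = 249.56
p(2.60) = 7.73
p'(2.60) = -23.16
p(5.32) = 67.25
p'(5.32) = 89.12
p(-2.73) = -84.45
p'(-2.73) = 142.98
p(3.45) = -4.05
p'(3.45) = -2.38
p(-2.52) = -56.15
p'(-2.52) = 126.75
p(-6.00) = -1080.00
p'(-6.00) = 498.00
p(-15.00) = -13338.00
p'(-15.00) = 2469.00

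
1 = 1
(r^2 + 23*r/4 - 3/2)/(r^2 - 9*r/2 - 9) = (-4*r^2 - 23*r + 6)/(2*(-2*r^2 + 9*r + 18))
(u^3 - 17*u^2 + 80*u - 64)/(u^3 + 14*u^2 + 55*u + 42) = (u^3 - 17*u^2 + 80*u - 64)/(u^3 + 14*u^2 + 55*u + 42)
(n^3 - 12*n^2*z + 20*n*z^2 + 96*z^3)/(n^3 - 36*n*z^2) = (n^2 - 6*n*z - 16*z^2)/(n*(n + 6*z))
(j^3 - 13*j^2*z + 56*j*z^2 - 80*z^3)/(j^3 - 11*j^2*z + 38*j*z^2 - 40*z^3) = (-j + 4*z)/(-j + 2*z)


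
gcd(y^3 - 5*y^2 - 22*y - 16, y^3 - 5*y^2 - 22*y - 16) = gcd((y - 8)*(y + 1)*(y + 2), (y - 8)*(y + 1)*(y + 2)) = y^3 - 5*y^2 - 22*y - 16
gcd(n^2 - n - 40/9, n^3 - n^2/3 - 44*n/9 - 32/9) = n - 8/3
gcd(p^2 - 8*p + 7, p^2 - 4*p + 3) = p - 1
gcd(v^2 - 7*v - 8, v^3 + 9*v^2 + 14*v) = 1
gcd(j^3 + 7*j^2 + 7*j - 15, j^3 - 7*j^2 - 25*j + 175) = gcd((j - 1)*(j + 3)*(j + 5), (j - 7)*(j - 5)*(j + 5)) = j + 5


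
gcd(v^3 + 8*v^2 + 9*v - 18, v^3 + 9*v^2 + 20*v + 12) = v + 6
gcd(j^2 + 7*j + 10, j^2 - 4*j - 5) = 1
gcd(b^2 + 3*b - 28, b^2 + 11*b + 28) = b + 7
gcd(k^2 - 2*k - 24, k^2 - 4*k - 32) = k + 4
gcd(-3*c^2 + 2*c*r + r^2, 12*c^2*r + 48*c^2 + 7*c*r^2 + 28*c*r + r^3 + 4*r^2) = 3*c + r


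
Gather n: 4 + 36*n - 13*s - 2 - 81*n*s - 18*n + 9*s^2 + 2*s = n*(18 - 81*s) + 9*s^2 - 11*s + 2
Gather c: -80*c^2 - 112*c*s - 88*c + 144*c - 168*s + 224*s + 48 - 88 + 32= -80*c^2 + c*(56 - 112*s) + 56*s - 8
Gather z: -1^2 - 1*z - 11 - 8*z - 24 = -9*z - 36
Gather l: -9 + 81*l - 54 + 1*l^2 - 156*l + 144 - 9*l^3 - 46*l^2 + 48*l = -9*l^3 - 45*l^2 - 27*l + 81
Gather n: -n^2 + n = -n^2 + n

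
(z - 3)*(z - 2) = z^2 - 5*z + 6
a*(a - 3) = a^2 - 3*a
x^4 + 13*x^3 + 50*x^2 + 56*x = x*(x + 2)*(x + 4)*(x + 7)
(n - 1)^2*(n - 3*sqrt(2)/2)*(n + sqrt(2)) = n^4 - 2*n^3 - sqrt(2)*n^3/2 - 2*n^2 + sqrt(2)*n^2 - sqrt(2)*n/2 + 6*n - 3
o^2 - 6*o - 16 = (o - 8)*(o + 2)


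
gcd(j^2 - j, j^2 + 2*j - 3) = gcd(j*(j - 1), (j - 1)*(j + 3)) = j - 1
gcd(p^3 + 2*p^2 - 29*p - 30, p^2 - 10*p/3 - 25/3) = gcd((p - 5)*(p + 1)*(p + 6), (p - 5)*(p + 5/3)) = p - 5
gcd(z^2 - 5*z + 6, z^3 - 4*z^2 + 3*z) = z - 3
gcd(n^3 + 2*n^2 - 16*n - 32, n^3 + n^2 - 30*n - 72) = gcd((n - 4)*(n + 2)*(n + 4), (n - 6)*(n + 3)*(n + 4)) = n + 4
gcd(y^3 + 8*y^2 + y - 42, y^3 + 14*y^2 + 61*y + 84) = y^2 + 10*y + 21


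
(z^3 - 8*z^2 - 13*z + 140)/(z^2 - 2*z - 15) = (z^2 - 3*z - 28)/(z + 3)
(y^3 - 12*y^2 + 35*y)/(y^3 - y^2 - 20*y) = (y - 7)/(y + 4)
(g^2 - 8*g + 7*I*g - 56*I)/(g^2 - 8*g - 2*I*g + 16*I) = (g + 7*I)/(g - 2*I)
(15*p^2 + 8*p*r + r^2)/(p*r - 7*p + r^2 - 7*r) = (15*p^2 + 8*p*r + r^2)/(p*r - 7*p + r^2 - 7*r)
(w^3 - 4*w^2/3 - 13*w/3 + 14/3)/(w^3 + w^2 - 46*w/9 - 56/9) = 3*(w - 1)/(3*w + 4)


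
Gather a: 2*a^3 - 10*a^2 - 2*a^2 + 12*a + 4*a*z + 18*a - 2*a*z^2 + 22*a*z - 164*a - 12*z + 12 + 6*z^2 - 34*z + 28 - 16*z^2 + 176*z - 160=2*a^3 - 12*a^2 + a*(-2*z^2 + 26*z - 134) - 10*z^2 + 130*z - 120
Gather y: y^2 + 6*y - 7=y^2 + 6*y - 7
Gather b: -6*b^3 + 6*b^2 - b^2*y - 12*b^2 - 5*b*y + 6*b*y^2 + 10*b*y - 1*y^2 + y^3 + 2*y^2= -6*b^3 + b^2*(-y - 6) + b*(6*y^2 + 5*y) + y^3 + y^2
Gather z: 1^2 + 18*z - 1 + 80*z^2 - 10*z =80*z^2 + 8*z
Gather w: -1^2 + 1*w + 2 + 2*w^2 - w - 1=2*w^2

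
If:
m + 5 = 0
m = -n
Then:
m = -5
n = 5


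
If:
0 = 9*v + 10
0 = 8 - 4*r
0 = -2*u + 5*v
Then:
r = 2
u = -25/9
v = -10/9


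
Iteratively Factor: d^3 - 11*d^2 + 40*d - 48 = (d - 3)*(d^2 - 8*d + 16) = (d - 4)*(d - 3)*(d - 4)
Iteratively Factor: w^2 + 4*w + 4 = (w + 2)*(w + 2)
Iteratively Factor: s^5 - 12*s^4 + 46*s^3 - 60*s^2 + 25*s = (s - 5)*(s^4 - 7*s^3 + 11*s^2 - 5*s) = (s - 5)^2*(s^3 - 2*s^2 + s) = (s - 5)^2*(s - 1)*(s^2 - s) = (s - 5)^2*(s - 1)^2*(s)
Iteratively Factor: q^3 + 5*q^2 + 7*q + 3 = (q + 3)*(q^2 + 2*q + 1) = (q + 1)*(q + 3)*(q + 1)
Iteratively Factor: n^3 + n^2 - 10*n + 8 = (n + 4)*(n^2 - 3*n + 2) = (n - 1)*(n + 4)*(n - 2)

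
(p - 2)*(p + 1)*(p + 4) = p^3 + 3*p^2 - 6*p - 8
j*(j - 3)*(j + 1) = j^3 - 2*j^2 - 3*j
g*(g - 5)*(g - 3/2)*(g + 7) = g^4 + g^3/2 - 38*g^2 + 105*g/2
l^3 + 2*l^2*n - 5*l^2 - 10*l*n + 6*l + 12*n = (l - 3)*(l - 2)*(l + 2*n)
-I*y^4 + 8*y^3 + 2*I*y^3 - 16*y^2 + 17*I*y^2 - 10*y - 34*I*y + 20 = (y - 2)*(y + 2*I)*(y + 5*I)*(-I*y + 1)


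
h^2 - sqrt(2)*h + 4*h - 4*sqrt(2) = (h + 4)*(h - sqrt(2))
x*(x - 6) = x^2 - 6*x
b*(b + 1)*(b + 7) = b^3 + 8*b^2 + 7*b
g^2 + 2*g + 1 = (g + 1)^2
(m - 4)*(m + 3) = m^2 - m - 12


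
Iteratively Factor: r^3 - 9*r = (r)*(r^2 - 9) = r*(r - 3)*(r + 3)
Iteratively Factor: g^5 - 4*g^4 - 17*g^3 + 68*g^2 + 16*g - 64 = (g - 4)*(g^4 - 17*g^2 + 16) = (g - 4)*(g + 1)*(g^3 - g^2 - 16*g + 16) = (g - 4)*(g + 1)*(g + 4)*(g^2 - 5*g + 4) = (g - 4)*(g - 1)*(g + 1)*(g + 4)*(g - 4)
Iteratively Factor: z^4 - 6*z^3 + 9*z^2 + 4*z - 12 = (z - 2)*(z^3 - 4*z^2 + z + 6) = (z - 2)*(z + 1)*(z^2 - 5*z + 6) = (z - 2)^2*(z + 1)*(z - 3)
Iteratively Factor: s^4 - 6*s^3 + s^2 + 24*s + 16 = (s + 1)*(s^3 - 7*s^2 + 8*s + 16) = (s - 4)*(s + 1)*(s^2 - 3*s - 4) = (s - 4)^2*(s + 1)*(s + 1)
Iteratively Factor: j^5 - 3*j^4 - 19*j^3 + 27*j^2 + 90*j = (j + 3)*(j^4 - 6*j^3 - j^2 + 30*j) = (j + 2)*(j + 3)*(j^3 - 8*j^2 + 15*j) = j*(j + 2)*(j + 3)*(j^2 - 8*j + 15) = j*(j - 5)*(j + 2)*(j + 3)*(j - 3)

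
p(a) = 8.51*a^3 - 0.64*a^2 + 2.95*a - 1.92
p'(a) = 25.53*a^2 - 1.28*a + 2.95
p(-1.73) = -53.00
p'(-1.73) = 81.57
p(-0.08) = -2.16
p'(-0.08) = 3.22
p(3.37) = 326.45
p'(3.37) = 288.58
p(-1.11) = -17.62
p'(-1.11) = 35.83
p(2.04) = 73.68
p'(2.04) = 106.58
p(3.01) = 233.24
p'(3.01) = 230.40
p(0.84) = 5.15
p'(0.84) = 19.89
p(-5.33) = -1324.40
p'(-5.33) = 735.05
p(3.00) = 230.94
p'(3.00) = 228.88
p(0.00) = -1.92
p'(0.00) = 2.95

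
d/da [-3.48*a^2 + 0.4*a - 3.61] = 0.4 - 6.96*a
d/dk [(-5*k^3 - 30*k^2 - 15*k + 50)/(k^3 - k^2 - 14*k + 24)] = 5*(7*k^4 + 34*k^3 - 21*k^2 - 268*k + 68)/(k^6 - 2*k^5 - 27*k^4 + 76*k^3 + 148*k^2 - 672*k + 576)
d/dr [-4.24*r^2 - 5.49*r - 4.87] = -8.48*r - 5.49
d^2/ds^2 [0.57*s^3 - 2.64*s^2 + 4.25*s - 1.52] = 3.42*s - 5.28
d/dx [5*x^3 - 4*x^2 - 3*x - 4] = 15*x^2 - 8*x - 3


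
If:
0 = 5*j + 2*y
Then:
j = -2*y/5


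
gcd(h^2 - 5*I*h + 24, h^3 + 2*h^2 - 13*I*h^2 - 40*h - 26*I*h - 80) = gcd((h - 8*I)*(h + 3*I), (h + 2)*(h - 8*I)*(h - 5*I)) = h - 8*I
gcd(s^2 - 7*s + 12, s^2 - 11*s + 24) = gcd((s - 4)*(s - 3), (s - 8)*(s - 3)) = s - 3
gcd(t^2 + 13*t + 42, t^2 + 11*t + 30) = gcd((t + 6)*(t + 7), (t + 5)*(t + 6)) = t + 6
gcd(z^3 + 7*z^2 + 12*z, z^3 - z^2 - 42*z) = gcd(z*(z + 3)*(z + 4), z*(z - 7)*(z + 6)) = z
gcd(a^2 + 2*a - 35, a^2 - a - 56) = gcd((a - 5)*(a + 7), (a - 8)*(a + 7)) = a + 7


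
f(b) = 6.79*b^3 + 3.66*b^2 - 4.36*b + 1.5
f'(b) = 20.37*b^2 + 7.32*b - 4.36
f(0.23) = 0.77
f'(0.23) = -1.60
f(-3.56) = -242.94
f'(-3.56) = 227.74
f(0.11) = 1.07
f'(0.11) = -3.31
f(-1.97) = -27.62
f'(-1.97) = 60.27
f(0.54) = 1.28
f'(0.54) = 5.53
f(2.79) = 165.29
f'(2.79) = 174.62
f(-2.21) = -44.28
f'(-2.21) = 78.95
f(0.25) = 0.74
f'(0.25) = -1.26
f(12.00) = 12209.34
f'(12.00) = 3016.76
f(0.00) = 1.50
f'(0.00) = -4.36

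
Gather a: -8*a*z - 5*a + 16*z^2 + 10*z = a*(-8*z - 5) + 16*z^2 + 10*z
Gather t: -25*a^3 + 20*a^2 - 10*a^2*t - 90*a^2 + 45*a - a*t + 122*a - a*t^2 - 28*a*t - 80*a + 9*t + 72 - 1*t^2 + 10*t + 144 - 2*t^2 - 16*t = -25*a^3 - 70*a^2 + 87*a + t^2*(-a - 3) + t*(-10*a^2 - 29*a + 3) + 216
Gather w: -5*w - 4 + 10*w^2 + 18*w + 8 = 10*w^2 + 13*w + 4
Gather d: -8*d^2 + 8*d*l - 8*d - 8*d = -8*d^2 + d*(8*l - 16)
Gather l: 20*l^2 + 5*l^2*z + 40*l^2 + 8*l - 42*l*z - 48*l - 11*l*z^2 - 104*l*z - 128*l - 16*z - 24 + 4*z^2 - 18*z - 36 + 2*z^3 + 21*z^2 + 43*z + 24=l^2*(5*z + 60) + l*(-11*z^2 - 146*z - 168) + 2*z^3 + 25*z^2 + 9*z - 36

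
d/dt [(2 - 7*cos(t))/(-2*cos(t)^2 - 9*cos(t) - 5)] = (14*cos(t)^2 - 8*cos(t) - 53)*sin(t)/(9*cos(t) + cos(2*t) + 6)^2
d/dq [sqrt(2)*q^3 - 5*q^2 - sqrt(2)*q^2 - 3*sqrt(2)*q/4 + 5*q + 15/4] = 3*sqrt(2)*q^2 - 10*q - 2*sqrt(2)*q - 3*sqrt(2)/4 + 5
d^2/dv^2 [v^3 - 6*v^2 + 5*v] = 6*v - 12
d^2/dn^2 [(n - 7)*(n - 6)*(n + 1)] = 6*n - 24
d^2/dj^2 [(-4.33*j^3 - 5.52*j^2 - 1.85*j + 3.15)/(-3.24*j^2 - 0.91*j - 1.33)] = (-23.855542*j^3 - 309.68175*j^2 - 57.600858*j + 36.981476)/(34.012224*j^6 + 28.658448*j^5 + 49.934556*j^4 + 24.281803*j^3 + 20.497827*j^2 + 4.829097*j + 2.352637)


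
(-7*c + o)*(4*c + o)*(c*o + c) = -28*c^3*o - 28*c^3 - 3*c^2*o^2 - 3*c^2*o + c*o^3 + c*o^2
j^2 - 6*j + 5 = (j - 5)*(j - 1)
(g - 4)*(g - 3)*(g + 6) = g^3 - g^2 - 30*g + 72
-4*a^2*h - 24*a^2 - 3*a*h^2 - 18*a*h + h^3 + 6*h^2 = (-4*a + h)*(a + h)*(h + 6)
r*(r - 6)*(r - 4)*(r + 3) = r^4 - 7*r^3 - 6*r^2 + 72*r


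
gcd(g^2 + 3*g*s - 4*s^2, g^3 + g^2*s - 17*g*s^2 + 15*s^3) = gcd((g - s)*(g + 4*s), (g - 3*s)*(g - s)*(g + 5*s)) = -g + s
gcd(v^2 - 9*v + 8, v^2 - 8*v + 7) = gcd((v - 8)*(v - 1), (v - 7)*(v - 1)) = v - 1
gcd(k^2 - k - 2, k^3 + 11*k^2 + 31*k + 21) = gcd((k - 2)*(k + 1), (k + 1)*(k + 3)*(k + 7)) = k + 1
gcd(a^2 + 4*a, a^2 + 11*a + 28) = a + 4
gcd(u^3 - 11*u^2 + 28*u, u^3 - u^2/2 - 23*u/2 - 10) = u - 4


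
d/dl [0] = 0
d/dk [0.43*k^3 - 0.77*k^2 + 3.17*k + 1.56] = 1.29*k^2 - 1.54*k + 3.17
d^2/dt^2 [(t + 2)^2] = 2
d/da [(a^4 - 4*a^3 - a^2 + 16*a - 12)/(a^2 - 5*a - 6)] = (2*a^5 - 19*a^4 + 16*a^3 + 61*a^2 + 36*a - 156)/(a^4 - 10*a^3 + 13*a^2 + 60*a + 36)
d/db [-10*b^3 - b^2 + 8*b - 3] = -30*b^2 - 2*b + 8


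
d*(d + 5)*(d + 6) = d^3 + 11*d^2 + 30*d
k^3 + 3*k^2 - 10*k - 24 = (k - 3)*(k + 2)*(k + 4)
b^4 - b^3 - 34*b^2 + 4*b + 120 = (b - 6)*(b - 2)*(b + 2)*(b + 5)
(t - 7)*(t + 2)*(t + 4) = t^3 - t^2 - 34*t - 56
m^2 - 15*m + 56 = (m - 8)*(m - 7)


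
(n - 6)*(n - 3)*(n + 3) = n^3 - 6*n^2 - 9*n + 54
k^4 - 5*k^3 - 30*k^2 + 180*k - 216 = (k - 6)*(k - 3)*(k - 2)*(k + 6)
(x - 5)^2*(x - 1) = x^3 - 11*x^2 + 35*x - 25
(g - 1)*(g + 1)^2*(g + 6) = g^4 + 7*g^3 + 5*g^2 - 7*g - 6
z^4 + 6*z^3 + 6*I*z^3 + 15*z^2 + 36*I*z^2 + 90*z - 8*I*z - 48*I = (z + 6)*(z - I)^2*(z + 8*I)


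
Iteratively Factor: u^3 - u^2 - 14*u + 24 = (u + 4)*(u^2 - 5*u + 6) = (u - 3)*(u + 4)*(u - 2)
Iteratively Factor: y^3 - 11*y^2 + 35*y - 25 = (y - 5)*(y^2 - 6*y + 5) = (y - 5)*(y - 1)*(y - 5)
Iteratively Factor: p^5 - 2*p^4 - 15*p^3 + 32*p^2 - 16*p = (p - 1)*(p^4 - p^3 - 16*p^2 + 16*p) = p*(p - 1)*(p^3 - p^2 - 16*p + 16) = p*(p - 1)^2*(p^2 - 16) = p*(p - 4)*(p - 1)^2*(p + 4)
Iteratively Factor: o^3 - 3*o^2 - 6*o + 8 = (o - 1)*(o^2 - 2*o - 8) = (o - 1)*(o + 2)*(o - 4)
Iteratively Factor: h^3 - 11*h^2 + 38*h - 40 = (h - 2)*(h^2 - 9*h + 20) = (h - 5)*(h - 2)*(h - 4)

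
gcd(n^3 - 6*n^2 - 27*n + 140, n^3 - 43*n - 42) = n - 7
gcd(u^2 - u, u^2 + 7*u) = u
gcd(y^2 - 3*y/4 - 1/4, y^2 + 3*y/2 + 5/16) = y + 1/4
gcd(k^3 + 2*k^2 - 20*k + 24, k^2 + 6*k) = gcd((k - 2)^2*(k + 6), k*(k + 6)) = k + 6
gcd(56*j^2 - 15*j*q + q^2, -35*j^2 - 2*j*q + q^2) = -7*j + q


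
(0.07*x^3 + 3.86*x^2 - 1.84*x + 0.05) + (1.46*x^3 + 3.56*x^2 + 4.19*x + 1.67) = 1.53*x^3 + 7.42*x^2 + 2.35*x + 1.72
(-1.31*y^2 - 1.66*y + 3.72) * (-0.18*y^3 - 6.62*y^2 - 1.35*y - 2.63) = 0.2358*y^5 + 8.971*y^4 + 12.0881*y^3 - 18.9401*y^2 - 0.656200000000001*y - 9.7836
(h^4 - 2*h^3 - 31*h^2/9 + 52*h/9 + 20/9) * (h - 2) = h^5 - 4*h^4 + 5*h^3/9 + 38*h^2/3 - 28*h/3 - 40/9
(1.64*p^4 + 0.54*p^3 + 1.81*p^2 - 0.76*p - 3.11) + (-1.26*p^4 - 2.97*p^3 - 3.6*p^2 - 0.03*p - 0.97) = 0.38*p^4 - 2.43*p^3 - 1.79*p^2 - 0.79*p - 4.08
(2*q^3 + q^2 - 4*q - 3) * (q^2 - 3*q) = 2*q^5 - 5*q^4 - 7*q^3 + 9*q^2 + 9*q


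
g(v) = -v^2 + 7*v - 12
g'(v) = 7 - 2*v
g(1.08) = -5.61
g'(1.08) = 4.84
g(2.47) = -0.81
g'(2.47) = 2.06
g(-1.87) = -28.59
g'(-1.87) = 10.74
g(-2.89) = -40.58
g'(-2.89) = 12.78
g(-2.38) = -34.32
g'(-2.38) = 11.76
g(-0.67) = -17.14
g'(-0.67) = 8.34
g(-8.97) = -155.25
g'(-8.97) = 24.94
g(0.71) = -7.53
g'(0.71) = 5.58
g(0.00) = -12.00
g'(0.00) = 7.00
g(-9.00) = -156.00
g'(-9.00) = 25.00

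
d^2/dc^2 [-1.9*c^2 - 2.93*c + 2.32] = -3.80000000000000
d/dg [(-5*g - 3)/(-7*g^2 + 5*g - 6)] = (-35*g^2 - 42*g + 45)/(49*g^4 - 70*g^3 + 109*g^2 - 60*g + 36)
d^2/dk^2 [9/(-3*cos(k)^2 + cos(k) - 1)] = 9*(-36*sin(k)^4 + 7*sin(k)^2 - 49*cos(k)/4 + 9*cos(3*k)/4 + 25)/(3*sin(k)^2 + cos(k) - 4)^3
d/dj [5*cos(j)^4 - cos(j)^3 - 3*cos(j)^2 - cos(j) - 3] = (-20*cos(j)^3 + 3*cos(j)^2 + 6*cos(j) + 1)*sin(j)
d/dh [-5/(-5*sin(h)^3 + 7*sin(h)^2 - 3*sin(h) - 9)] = 5*(-15*sin(h)^2 + 14*sin(h) - 3)*cos(h)/(5*sin(h)^3 - 7*sin(h)^2 + 3*sin(h) + 9)^2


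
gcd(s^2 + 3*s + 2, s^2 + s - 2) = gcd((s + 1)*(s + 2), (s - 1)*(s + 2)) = s + 2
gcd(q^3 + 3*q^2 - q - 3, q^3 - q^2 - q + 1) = q^2 - 1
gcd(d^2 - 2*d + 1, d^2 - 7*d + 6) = d - 1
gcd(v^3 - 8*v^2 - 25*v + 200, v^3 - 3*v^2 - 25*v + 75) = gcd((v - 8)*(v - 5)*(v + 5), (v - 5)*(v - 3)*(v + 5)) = v^2 - 25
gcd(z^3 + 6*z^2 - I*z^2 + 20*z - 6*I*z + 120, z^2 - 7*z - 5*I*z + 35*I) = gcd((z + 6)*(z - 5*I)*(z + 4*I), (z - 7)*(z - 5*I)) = z - 5*I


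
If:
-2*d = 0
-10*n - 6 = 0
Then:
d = 0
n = -3/5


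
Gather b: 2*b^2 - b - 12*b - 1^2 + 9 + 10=2*b^2 - 13*b + 18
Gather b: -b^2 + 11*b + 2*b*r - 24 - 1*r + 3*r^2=-b^2 + b*(2*r + 11) + 3*r^2 - r - 24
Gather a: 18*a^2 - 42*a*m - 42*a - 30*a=18*a^2 + a*(-42*m - 72)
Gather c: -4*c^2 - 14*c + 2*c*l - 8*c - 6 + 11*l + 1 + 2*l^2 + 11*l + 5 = -4*c^2 + c*(2*l - 22) + 2*l^2 + 22*l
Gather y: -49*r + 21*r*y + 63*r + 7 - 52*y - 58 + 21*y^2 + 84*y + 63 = 14*r + 21*y^2 + y*(21*r + 32) + 12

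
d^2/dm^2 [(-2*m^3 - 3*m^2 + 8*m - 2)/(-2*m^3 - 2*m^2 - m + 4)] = 4*(2*m^6 - 54*m^5 + 15*m^4 + 114*m^3 - 150*m^2 - 18*m + 17)/(8*m^9 + 24*m^8 + 36*m^7 - 16*m^6 - 78*m^5 - 90*m^4 + 49*m^3 + 84*m^2 + 48*m - 64)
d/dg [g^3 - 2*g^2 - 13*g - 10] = 3*g^2 - 4*g - 13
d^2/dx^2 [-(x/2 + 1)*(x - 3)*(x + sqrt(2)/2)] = -3*x - sqrt(2)/2 + 1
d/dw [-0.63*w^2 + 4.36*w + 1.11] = 4.36 - 1.26*w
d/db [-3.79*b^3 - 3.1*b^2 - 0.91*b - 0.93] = -11.37*b^2 - 6.2*b - 0.91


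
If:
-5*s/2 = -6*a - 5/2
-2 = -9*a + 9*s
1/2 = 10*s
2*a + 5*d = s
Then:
No Solution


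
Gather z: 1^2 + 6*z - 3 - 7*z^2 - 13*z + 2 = -7*z^2 - 7*z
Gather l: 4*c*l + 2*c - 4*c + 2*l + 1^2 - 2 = -2*c + l*(4*c + 2) - 1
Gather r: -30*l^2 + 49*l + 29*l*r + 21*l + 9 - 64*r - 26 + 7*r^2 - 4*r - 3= -30*l^2 + 70*l + 7*r^2 + r*(29*l - 68) - 20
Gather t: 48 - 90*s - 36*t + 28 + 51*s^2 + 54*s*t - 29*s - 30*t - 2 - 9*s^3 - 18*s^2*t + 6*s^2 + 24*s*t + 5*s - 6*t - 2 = -9*s^3 + 57*s^2 - 114*s + t*(-18*s^2 + 78*s - 72) + 72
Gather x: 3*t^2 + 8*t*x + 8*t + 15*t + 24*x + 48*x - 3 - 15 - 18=3*t^2 + 23*t + x*(8*t + 72) - 36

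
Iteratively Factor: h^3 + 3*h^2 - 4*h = (h + 4)*(h^2 - h) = (h - 1)*(h + 4)*(h)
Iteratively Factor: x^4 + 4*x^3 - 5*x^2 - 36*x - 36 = (x - 3)*(x^3 + 7*x^2 + 16*x + 12) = (x - 3)*(x + 2)*(x^2 + 5*x + 6) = (x - 3)*(x + 2)*(x + 3)*(x + 2)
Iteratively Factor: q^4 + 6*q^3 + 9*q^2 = (q)*(q^3 + 6*q^2 + 9*q) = q*(q + 3)*(q^2 + 3*q) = q*(q + 3)^2*(q)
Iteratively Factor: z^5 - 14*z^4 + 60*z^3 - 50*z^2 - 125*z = (z - 5)*(z^4 - 9*z^3 + 15*z^2 + 25*z) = (z - 5)^2*(z^3 - 4*z^2 - 5*z) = (z - 5)^2*(z + 1)*(z^2 - 5*z) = (z - 5)^3*(z + 1)*(z)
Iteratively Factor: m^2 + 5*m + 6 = (m + 3)*(m + 2)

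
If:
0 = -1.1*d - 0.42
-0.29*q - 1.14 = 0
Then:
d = -0.38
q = -3.93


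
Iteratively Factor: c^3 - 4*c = (c + 2)*(c^2 - 2*c) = c*(c + 2)*(c - 2)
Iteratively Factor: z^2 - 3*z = (z)*(z - 3)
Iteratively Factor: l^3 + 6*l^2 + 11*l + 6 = (l + 1)*(l^2 + 5*l + 6) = (l + 1)*(l + 2)*(l + 3)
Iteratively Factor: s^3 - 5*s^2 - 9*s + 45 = (s - 3)*(s^2 - 2*s - 15) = (s - 5)*(s - 3)*(s + 3)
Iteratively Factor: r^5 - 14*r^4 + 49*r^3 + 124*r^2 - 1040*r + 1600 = (r - 4)*(r^4 - 10*r^3 + 9*r^2 + 160*r - 400) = (r - 5)*(r - 4)*(r^3 - 5*r^2 - 16*r + 80) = (r - 5)*(r - 4)^2*(r^2 - r - 20) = (r - 5)^2*(r - 4)^2*(r + 4)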